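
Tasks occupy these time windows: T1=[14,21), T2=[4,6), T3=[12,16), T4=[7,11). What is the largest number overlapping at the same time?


Check each time point for overlaps:
  t=14: 2 tasks active (T1, T3)
Max concurrent = 2


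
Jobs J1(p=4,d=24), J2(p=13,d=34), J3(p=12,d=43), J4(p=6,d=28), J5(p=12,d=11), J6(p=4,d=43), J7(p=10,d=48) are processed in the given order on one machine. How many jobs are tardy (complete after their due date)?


Completion vs due date:
  J1: C=4, d=24 → on time
  J2: C=17, d=34 → on time
  J3: C=29, d=43 → on time
  J4: C=35, d=28 → TARDY
  J5: C=47, d=11 → TARDY
  J6: C=51, d=43 → TARDY
  J7: C=61, d=48 → TARDY
Tardy jobs: J4, J5, J6, J7
Count = 4


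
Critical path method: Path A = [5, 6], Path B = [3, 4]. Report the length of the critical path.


Path A: 5 + 6 = 11
Path B: 3 + 4 = 7
Critical path = longest = max(11, 7)
= 11 (Path A)


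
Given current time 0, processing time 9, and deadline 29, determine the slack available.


Slack = due - current_time - processing
= 29 - 0 - 9
= 20


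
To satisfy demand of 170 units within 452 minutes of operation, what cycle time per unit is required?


Cycle time = available time / demand
= 452 / 170
= 2.66 min/unit


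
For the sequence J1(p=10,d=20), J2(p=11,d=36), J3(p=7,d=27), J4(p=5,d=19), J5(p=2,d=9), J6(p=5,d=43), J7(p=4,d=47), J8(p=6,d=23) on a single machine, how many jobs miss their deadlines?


Completion vs due date:
  J1: C=10, d=20 → on time
  J2: C=21, d=36 → on time
  J3: C=28, d=27 → TARDY
  J4: C=33, d=19 → TARDY
  J5: C=35, d=9 → TARDY
  J6: C=40, d=43 → on time
  J7: C=44, d=47 → on time
  J8: C=50, d=23 → TARDY
Tardy jobs: J3, J4, J5, J8
Count = 4


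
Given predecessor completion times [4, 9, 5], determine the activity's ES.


ES = max of all predecessor completion times
Predecessors: [4, 9, 5]
ES = max(4, 9, 5)
= 9


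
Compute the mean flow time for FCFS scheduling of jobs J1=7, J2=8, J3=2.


Completion times:
  J1: completes at 7
  J2: completes at 15
  J3: completes at 17
Sum = 39
Average = 39/3
= 13.00


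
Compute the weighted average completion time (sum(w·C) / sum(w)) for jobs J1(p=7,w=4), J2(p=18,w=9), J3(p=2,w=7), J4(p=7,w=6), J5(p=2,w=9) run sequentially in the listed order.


Completion times:
  J1: C=7, w×C=4×7=28
  J2: C=25, w×C=9×25=225
  J3: C=27, w×C=7×27=189
  J4: C=34, w×C=6×34=204
  J5: C=36, w×C=9×36=324
Sum w×C = 970
Sum w = 35
Weighted avg = 970/35
= 27.71


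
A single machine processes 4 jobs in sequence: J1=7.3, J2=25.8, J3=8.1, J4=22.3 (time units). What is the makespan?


Sequential makespan: sum all processing times
= 7.3 + 25.8 + 8.1 + 22.3
= 63.5 time units


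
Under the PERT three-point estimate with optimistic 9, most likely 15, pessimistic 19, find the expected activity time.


te = (o + 4m + p) / 6
= (9 + 4×15 + 19) / 6
= (9 + 60 + 19) / 6
= 88 / 6
= 14.67


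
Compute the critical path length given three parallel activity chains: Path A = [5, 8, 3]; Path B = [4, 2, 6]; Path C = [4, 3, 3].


Path A: 5 + 8 + 3 = 16
Path B: 4 + 2 + 6 = 12
Path C: 4 + 3 + 3 = 10
Critical path = longest = max(16, 12, 10)
= 16 (Path A)


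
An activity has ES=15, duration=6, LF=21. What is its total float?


EF = ES + duration = 15 + 6 = 21
LS = LF - duration = 21 - 6 = 15
Total Float = LF - EF = 21 - 21
(or LS - ES = 15 - 15)
= 0


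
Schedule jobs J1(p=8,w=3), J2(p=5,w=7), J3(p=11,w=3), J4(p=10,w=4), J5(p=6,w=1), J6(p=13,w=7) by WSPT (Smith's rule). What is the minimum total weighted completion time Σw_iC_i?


WSPT order (by p/w): J2 → J6 → J4 → J1 → J3 → J5
  J2: C=5, w·C=7×5=35
  J6: C=18, w·C=7×18=126
  J4: C=28, w·C=4×28=112
  J1: C=36, w·C=3×36=108
  J3: C=47, w·C=3×47=141
  J5: C=53, w·C=1×53=53
Σ w·C = 575
= 575


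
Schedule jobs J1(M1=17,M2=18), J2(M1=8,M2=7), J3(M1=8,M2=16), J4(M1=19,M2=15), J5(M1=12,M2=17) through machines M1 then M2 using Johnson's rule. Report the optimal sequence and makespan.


Johnson's rule:
Group 1 (M1≤M2, sort by M1): ['J3', 'J5', 'J1']
Group 2 (M1>M2, sort desc M2): ['J4', 'J2']
Sequence: J3 → J5 → J1 → J4 → J2
Makespan calculation:
  J3: M1 done=8, M2 done=24
  J5: M1 done=20, M2 done=41
  J1: M1 done=37, M2 done=59
  J4: M1 done=56, M2 done=74
  J2: M1 done=64, M2 done=81
= Sequence: J3 → J5 → J1 → J4 → J2, Makespan: 81


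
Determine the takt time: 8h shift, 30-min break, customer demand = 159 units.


Available = 8×60 - 30 = 450 min
Takt time = 450 / 159
= 2.83 min/unit


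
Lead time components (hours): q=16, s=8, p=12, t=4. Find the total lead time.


Lead time = queue + setup + processing + transit
= 16 + 8 + 12 + 4
= 40 hours


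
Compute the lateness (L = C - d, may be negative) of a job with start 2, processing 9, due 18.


Completion = 2 + 9 = 11
Lateness = C - d = 11 - 18
= -7


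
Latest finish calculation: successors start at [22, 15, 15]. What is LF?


LF = min of all successor start times
Successors start at: [22, 15, 15]
LF = min(22, 15, 15)
= 15


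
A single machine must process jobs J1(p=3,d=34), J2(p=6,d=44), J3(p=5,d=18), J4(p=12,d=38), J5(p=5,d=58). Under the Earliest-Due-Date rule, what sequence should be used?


EDD: sort by earliest due date
  J3: d=18, p=5
  J1: d=34, p=3
  J4: d=38, p=12
  J2: d=44, p=6
  J5: d=58, p=5
Order: J3 → J1 → J4 → J2 → J5


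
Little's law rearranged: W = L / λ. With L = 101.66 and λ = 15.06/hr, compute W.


Little's law: L = λW → W = L / λ
= 101.66 / 15.06
= 6.75 hours


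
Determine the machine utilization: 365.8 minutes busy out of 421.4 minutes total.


Utilization = busy / total × 100
= 365.8 / 421.4 × 100
= 86.8%


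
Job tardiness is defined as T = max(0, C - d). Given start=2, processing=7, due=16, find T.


Completion = start + processing = 2 + 7 = 9
Tardiness = max(0, C - d) = max(0, 9 - 16)
= max(0, -7)
= 0


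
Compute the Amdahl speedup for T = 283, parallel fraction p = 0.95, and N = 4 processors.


Amdahl's law: T_p = T × ((1-p) + p/N)
= 283 × ((1-0.95) + 0.95/4)
= 283 × (0.05 + 0.2375)
= 283 × 0.2875
= 81.36
Speedup = 283/81.36
= 3.48×


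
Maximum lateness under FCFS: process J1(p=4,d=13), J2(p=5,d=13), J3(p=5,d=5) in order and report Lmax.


Lateness per job (L = C - d):
  J1: C=4, d=13, L=-9
  J2: C=9, d=13, L=-4
  J3: C=14, d=5, L=9
Lmax = max(-9, -4, 9)
= 9


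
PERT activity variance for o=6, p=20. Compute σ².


σ² = ((p - o) / 6)² = (p - o)² / 36
= (20 - 6)² / 36
= 14² / 36
= 196 / 36
= 5.4444


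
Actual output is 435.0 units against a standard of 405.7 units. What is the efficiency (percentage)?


Efficiency = (actual / standard) × 100
= (435.0 / 405.7) × 100
= 107.2%


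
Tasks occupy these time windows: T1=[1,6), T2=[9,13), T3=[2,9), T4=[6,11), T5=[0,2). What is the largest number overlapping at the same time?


Check each time point for overlaps:
  t=1: 2 tasks active (T1, T5)
Max concurrent = 2


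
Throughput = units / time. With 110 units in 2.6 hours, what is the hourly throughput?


Throughput = units / time
= 110 / 2.6
= 42.3 units/hour


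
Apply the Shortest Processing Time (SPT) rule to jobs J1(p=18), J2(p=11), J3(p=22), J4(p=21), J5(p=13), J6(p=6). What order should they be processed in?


SPT: sort by shortest processing time
  J6: p=6
  J2: p=11
  J5: p=13
  J1: p=18
  J4: p=21
  J3: p=22
Order: J6 → J2 → J5 → J1 → J4 → J3


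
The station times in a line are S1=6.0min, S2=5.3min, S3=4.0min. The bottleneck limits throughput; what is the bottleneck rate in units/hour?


Bottleneck = longest station time
Station times: [6.0, 5.3, 4.0]
Max = 6.0 min
Rate = 60 / 6.0
= 10.00 units/hour (bottleneck: 6.0min)


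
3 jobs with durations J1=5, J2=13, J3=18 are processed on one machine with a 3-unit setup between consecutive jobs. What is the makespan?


Makespan = Σ processing + (n-1) × setup
= (5 + 13 + 18) + (3-1)×3
= 36 + 6
= 42 time units


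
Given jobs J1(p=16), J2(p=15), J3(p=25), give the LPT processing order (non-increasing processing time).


LPT: sort by longest processing time first
  J3: p=25
  J1: p=16
  J2: p=15
Order: J3 → J1 → J2


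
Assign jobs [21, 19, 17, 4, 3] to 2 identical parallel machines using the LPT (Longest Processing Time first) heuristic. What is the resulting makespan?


Jobs (LPT sorted): [21, 19, 17, 4, 3]
Machines: 2
  J=21 → Machine 1 (load: 0+21=21)
  J=19 → Machine 2 (load: 0+19=19)
  J=17 → Machine 2 (load: 19+17=36)
  J=4 → Machine 1 (load: 21+4=25)
  J=3 → Machine 1 (load: 25+3=28)
Machine loads: [28, 36]
Makespan = max = 36 time units


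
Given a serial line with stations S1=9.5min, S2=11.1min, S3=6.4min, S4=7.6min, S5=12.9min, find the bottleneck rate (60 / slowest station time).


Bottleneck = longest station time
Station times: [9.5, 11.1, 6.4, 7.6, 12.9]
Max = 12.9 min
Rate = 60 / 12.9
= 4.65 units/hour (bottleneck: 12.9min)


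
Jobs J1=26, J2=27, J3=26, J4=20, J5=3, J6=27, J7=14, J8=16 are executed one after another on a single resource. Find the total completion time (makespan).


Sequential makespan: sum all processing times
= 26 + 27 + 26 + 20 + 3 + 27 + 14 + 16
= 159 time units


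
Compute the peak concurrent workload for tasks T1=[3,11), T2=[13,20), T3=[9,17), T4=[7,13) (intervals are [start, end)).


Check each time point for overlaps:
  t=9: 3 tasks active (T1, T3, T4)
Max concurrent = 3


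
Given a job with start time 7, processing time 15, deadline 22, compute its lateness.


Completion = 7 + 15 = 22
Lateness = C - d = 22 - 22
= 0


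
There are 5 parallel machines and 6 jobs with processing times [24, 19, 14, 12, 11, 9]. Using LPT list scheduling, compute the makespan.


Jobs (LPT sorted): [24, 19, 14, 12, 11, 9]
Machines: 5
  J=24 → Machine 1 (load: 0+24=24)
  J=19 → Machine 2 (load: 0+19=19)
  J=14 → Machine 3 (load: 0+14=14)
  J=12 → Machine 4 (load: 0+12=12)
  J=11 → Machine 5 (load: 0+11=11)
  J=9 → Machine 5 (load: 11+9=20)
Machine loads: [24, 19, 14, 12, 20]
Makespan = max = 24 time units


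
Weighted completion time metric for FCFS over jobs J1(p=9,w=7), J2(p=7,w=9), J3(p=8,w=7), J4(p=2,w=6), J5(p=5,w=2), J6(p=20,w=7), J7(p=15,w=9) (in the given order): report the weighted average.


Completion times:
  J1: C=9, w×C=7×9=63
  J2: C=16, w×C=9×16=144
  J3: C=24, w×C=7×24=168
  J4: C=26, w×C=6×26=156
  J5: C=31, w×C=2×31=62
  J6: C=51, w×C=7×51=357
  J7: C=66, w×C=9×66=594
Sum w×C = 1544
Sum w = 47
Weighted avg = 1544/47
= 32.85


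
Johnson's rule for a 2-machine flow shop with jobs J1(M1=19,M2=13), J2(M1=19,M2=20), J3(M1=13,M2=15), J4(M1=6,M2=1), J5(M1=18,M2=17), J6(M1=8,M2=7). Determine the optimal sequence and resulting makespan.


Johnson's rule:
Group 1 (M1≤M2, sort by M1): ['J3', 'J2']
Group 2 (M1>M2, sort desc M2): ['J5', 'J1', 'J6', 'J4']
Sequence: J3 → J2 → J5 → J1 → J6 → J4
Makespan calculation:
  J3: M1 done=13, M2 done=28
  J2: M1 done=32, M2 done=52
  J5: M1 done=50, M2 done=69
  J1: M1 done=69, M2 done=82
  J6: M1 done=77, M2 done=89
  J4: M1 done=83, M2 done=90
= Sequence: J3 → J2 → J5 → J1 → J6 → J4, Makespan: 90


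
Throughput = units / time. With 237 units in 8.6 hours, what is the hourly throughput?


Throughput = units / time
= 237 / 8.6
= 27.6 units/hour


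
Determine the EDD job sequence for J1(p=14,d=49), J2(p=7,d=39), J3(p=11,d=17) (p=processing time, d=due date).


EDD: sort by earliest due date
  J3: d=17, p=11
  J2: d=39, p=7
  J1: d=49, p=14
Order: J3 → J2 → J1


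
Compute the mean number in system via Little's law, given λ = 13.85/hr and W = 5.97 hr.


Little's law: L = λ × W
= 13.85 × 5.97
= 82.68


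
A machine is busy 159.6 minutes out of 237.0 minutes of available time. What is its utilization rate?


Utilization = busy / total × 100
= 159.6 / 237.0 × 100
= 67.3%


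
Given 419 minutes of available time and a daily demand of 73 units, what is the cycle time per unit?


Cycle time = available time / demand
= 419 / 73
= 5.74 min/unit


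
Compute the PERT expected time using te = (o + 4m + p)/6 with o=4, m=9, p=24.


te = (o + 4m + p) / 6
= (4 + 4×9 + 24) / 6
= (4 + 36 + 24) / 6
= 64 / 6
= 10.67


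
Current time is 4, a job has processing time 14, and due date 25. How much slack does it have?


Slack = due - current_time - processing
= 25 - 4 - 14
= 7


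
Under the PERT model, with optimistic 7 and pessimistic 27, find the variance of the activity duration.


σ² = ((p - o) / 6)² = (p - o)² / 36
= (27 - 7)² / 36
= 20² / 36
= 400 / 36
= 11.1111


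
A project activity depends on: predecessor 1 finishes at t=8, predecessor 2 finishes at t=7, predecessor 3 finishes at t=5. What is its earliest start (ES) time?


ES = max of all predecessor completion times
Predecessors: [8, 7, 5]
ES = max(8, 7, 5)
= 8


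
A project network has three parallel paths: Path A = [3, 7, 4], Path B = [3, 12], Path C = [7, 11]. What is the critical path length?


Path A: 3 + 7 + 4 = 14
Path B: 3 + 12 = 15
Path C: 7 + 11 = 18
Critical path = longest = max(14, 15, 18)
= 18 (Path C)


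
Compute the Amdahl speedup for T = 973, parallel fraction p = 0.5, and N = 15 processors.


Amdahl's law: T_p = T × ((1-p) + p/N)
= 973 × ((1-0.5) + 0.5/15)
= 973 × (0.50 + 0.0333)
= 973 × 0.5333
= 518.93
Speedup = 973/518.93
= 1.88×


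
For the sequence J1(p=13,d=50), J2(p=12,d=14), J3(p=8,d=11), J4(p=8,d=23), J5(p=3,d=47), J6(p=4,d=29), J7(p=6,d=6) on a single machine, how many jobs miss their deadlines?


Completion vs due date:
  J1: C=13, d=50 → on time
  J2: C=25, d=14 → TARDY
  J3: C=33, d=11 → TARDY
  J4: C=41, d=23 → TARDY
  J5: C=44, d=47 → on time
  J6: C=48, d=29 → TARDY
  J7: C=54, d=6 → TARDY
Tardy jobs: J2, J3, J4, J6, J7
Count = 5


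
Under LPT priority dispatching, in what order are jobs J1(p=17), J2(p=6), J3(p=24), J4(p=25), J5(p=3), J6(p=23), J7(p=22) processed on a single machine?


LPT: sort by longest processing time first
  J4: p=25
  J3: p=24
  J6: p=23
  J7: p=22
  J1: p=17
  J2: p=6
  J5: p=3
Order: J4 → J3 → J6 → J7 → J1 → J2 → J5


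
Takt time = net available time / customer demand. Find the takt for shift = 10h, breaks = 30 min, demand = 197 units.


Available = 10×60 - 30 = 570 min
Takt time = 570 / 197
= 2.89 min/unit


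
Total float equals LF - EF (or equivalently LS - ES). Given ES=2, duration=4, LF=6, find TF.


EF = ES + duration = 2 + 4 = 6
LS = LF - duration = 6 - 4 = 2
Total Float = LF - EF = 6 - 6
(or LS - ES = 2 - 2)
= 0


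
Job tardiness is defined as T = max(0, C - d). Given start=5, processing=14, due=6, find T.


Completion = start + processing = 5 + 14 = 19
Tardiness = max(0, C - d) = max(0, 19 - 6)
= max(0, 13)
= 13


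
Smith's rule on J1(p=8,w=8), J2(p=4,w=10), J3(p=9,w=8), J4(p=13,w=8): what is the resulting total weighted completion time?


WSPT order (by p/w): J2 → J1 → J3 → J4
  J2: C=4, w·C=10×4=40
  J1: C=12, w·C=8×12=96
  J3: C=21, w·C=8×21=168
  J4: C=34, w·C=8×34=272
Σ w·C = 576
= 576


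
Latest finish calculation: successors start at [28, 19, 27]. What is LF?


LF = min of all successor start times
Successors start at: [28, 19, 27]
LF = min(28, 19, 27)
= 19


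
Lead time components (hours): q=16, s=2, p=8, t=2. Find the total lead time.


Lead time = queue + setup + processing + transit
= 16 + 2 + 8 + 2
= 28 hours


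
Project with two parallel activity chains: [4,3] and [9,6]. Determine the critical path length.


Path A: 4 + 3 = 7
Path B: 9 + 6 = 15
Critical path = longest = max(7, 15)
= 15 (Path B)


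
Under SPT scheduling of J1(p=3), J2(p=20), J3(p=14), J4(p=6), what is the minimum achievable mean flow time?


SPT order: J1 → J4 → J3 → J2
Completion times:
  J1: C=3
  J4: C=9
  J3: C=23
  J2: C=43
Sum = 78, n = 4
Mean flow = 78/4
= 19.50


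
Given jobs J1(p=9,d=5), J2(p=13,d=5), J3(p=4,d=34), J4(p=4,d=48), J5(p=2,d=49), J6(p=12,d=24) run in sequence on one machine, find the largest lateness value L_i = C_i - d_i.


Lateness per job (L = C - d):
  J1: C=9, d=5, L=4
  J2: C=22, d=5, L=17
  J3: C=26, d=34, L=-8
  J4: C=30, d=48, L=-18
  J5: C=32, d=49, L=-17
  J6: C=44, d=24, L=20
Lmax = max(4, 17, -8, -18, -17, 20)
= 20


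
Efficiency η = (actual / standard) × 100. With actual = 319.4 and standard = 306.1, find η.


Efficiency = (actual / standard) × 100
= (319.4 / 306.1) × 100
= 104.3%


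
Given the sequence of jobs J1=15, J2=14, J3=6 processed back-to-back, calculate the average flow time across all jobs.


Completion times:
  J1: completes at 15
  J2: completes at 29
  J3: completes at 35
Sum = 79
Average = 79/3
= 26.33


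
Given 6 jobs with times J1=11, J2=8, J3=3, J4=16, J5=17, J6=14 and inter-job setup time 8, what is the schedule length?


Makespan = Σ processing + (n-1) × setup
= (11 + 8 + 3 + 16 + 17 + 14) + (6-1)×8
= 69 + 40
= 109 time units


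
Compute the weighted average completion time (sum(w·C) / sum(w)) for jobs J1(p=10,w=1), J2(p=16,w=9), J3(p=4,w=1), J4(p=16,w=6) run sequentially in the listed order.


Completion times:
  J1: C=10, w×C=1×10=10
  J2: C=26, w×C=9×26=234
  J3: C=30, w×C=1×30=30
  J4: C=46, w×C=6×46=276
Sum w×C = 550
Sum w = 17
Weighted avg = 550/17
= 32.35


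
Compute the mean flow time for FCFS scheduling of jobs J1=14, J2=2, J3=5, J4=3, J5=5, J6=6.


Completion times:
  J1: completes at 14
  J2: completes at 16
  J3: completes at 21
  J4: completes at 24
  J5: completes at 29
  J6: completes at 35
Sum = 139
Average = 139/6
= 23.17


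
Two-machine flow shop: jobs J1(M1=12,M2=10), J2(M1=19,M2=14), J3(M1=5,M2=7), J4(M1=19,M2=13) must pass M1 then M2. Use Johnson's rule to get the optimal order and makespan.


Johnson's rule:
Group 1 (M1≤M2, sort by M1): ['J3']
Group 2 (M1>M2, sort desc M2): ['J2', 'J4', 'J1']
Sequence: J3 → J2 → J4 → J1
Makespan calculation:
  J3: M1 done=5, M2 done=12
  J2: M1 done=24, M2 done=38
  J4: M1 done=43, M2 done=56
  J1: M1 done=55, M2 done=66
= Sequence: J3 → J2 → J4 → J1, Makespan: 66


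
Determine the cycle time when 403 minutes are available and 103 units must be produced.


Cycle time = available time / demand
= 403 / 103
= 3.91 min/unit


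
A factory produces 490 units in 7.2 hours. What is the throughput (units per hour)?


Throughput = units / time
= 490 / 7.2
= 68.1 units/hour


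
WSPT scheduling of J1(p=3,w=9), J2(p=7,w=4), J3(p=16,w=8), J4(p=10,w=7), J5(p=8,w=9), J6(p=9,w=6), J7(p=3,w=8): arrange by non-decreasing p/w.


WSPT (Smith's rule): sort by p/w ascending
  J1: p/w = 3/9 = 0.333
  J7: p/w = 3/8 = 0.375
  J5: p/w = 8/9 = 0.889
  J4: p/w = 10/7 = 1.429
  J6: p/w = 9/6 = 1.500
  J2: p/w = 7/4 = 1.750
  J3: p/w = 16/8 = 2.000
Order: J1 → J7 → J5 → J4 → J6 → J2 → J3


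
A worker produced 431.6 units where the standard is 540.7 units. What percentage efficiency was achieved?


Efficiency = (actual / standard) × 100
= (431.6 / 540.7) × 100
= 79.8%


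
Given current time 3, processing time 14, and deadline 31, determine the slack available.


Slack = due - current_time - processing
= 31 - 3 - 14
= 14


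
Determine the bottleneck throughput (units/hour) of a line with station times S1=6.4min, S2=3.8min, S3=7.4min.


Bottleneck = longest station time
Station times: [6.4, 3.8, 7.4]
Max = 7.4 min
Rate = 60 / 7.4
= 8.11 units/hour (bottleneck: 7.4min)


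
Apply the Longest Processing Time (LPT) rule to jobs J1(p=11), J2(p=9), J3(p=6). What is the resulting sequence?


LPT: sort by longest processing time first
  J1: p=11
  J2: p=9
  J3: p=6
Order: J1 → J2 → J3


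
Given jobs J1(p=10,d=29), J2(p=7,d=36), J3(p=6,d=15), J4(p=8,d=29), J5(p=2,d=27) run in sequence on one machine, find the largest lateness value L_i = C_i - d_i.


Lateness per job (L = C - d):
  J1: C=10, d=29, L=-19
  J2: C=17, d=36, L=-19
  J3: C=23, d=15, L=8
  J4: C=31, d=29, L=2
  J5: C=33, d=27, L=6
Lmax = max(-19, -19, 8, 2, 6)
= 8


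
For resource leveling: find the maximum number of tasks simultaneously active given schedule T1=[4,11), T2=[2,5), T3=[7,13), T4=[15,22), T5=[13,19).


Check each time point for overlaps:
  t=4: 2 tasks active (T1, T2)
Max concurrent = 2


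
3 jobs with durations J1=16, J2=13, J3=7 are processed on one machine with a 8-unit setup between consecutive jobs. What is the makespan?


Makespan = Σ processing + (n-1) × setup
= (16 + 13 + 7) + (3-1)×8
= 36 + 16
= 52 time units


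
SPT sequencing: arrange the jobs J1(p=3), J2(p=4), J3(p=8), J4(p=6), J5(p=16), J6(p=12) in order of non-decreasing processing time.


SPT: sort by shortest processing time
  J1: p=3
  J2: p=4
  J4: p=6
  J3: p=8
  J6: p=12
  J5: p=16
Order: J1 → J2 → J4 → J3 → J6 → J5


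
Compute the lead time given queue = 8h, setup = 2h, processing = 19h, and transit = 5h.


Lead time = queue + setup + processing + transit
= 8 + 2 + 19 + 5
= 34 hours


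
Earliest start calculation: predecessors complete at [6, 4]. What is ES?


ES = max of all predecessor completion times
Predecessors: [6, 4]
ES = max(6, 4)
= 6


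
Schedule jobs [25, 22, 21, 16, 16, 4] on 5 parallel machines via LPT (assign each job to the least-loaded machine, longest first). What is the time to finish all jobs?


Jobs (LPT sorted): [25, 22, 21, 16, 16, 4]
Machines: 5
  J=25 → Machine 1 (load: 0+25=25)
  J=22 → Machine 2 (load: 0+22=22)
  J=21 → Machine 3 (load: 0+21=21)
  J=16 → Machine 4 (load: 0+16=16)
  J=16 → Machine 5 (load: 0+16=16)
  J=4 → Machine 4 (load: 16+4=20)
Machine loads: [25, 22, 21, 20, 16]
Makespan = max = 25 time units


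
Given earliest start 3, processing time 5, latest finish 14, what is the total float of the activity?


EF = ES + duration = 3 + 5 = 8
LS = LF - duration = 14 - 5 = 9
Total Float = LF - EF = 14 - 8
(or LS - ES = 9 - 3)
= 6


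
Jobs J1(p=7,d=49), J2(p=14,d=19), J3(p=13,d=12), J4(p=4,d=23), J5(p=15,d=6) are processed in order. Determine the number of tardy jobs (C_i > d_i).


Completion vs due date:
  J1: C=7, d=49 → on time
  J2: C=21, d=19 → TARDY
  J3: C=34, d=12 → TARDY
  J4: C=38, d=23 → TARDY
  J5: C=53, d=6 → TARDY
Tardy jobs: J2, J3, J4, J5
Count = 4


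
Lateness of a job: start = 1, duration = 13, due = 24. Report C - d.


Completion = 1 + 13 = 14
Lateness = C - d = 14 - 24
= -10


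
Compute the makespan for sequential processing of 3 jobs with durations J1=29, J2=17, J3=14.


Sequential makespan: sum all processing times
= 29 + 17 + 14
= 60 time units


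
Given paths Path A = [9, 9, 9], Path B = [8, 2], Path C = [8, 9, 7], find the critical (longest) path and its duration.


Path A: 9 + 9 + 9 = 27
Path B: 8 + 2 = 10
Path C: 8 + 9 + 7 = 24
Critical path = longest = max(27, 10, 24)
= 27 (Path A)


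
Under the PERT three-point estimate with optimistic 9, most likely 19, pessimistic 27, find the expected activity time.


te = (o + 4m + p) / 6
= (9 + 4×19 + 27) / 6
= (9 + 76 + 27) / 6
= 112 / 6
= 18.67


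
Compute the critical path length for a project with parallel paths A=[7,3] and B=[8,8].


Path A: 7 + 3 = 10
Path B: 8 + 8 = 16
Critical path = longest = max(10, 16)
= 16 (Path B)


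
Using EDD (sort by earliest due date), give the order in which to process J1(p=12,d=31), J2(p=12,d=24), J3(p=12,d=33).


EDD: sort by earliest due date
  J2: d=24, p=12
  J1: d=31, p=12
  J3: d=33, p=12
Order: J2 → J1 → J3


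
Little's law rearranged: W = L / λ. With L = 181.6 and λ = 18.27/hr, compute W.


Little's law: L = λW → W = L / λ
= 181.6 / 18.27
= 9.94 hours


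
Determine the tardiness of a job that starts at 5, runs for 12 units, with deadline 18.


Completion = start + processing = 5 + 12 = 17
Tardiness = max(0, C - d) = max(0, 17 - 18)
= max(0, -1)
= 0


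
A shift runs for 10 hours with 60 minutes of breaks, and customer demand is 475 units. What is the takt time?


Available = 10×60 - 60 = 540 min
Takt time = 540 / 475
= 1.14 min/unit


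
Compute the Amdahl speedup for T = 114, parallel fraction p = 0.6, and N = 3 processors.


Amdahl's law: T_p = T × ((1-p) + p/N)
= 114 × ((1-0.6) + 0.6/3)
= 114 × (0.40 + 0.2000)
= 114 × 0.6000
= 68.40
Speedup = 114/68.40
= 1.67×


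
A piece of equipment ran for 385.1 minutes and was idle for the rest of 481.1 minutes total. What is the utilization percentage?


Utilization = busy / total × 100
= 385.1 / 481.1 × 100
= 80.0%


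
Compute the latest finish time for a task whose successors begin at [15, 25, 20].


LF = min of all successor start times
Successors start at: [15, 25, 20]
LF = min(15, 25, 20)
= 15


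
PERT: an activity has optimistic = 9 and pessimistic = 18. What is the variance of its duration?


σ² = ((p - o) / 6)² = (p - o)² / 36
= (18 - 9)² / 36
= 9² / 36
= 81 / 36
= 2.2500


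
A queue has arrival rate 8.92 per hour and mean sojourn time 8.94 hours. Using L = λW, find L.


Little's law: L = λ × W
= 8.92 × 8.94
= 79.74


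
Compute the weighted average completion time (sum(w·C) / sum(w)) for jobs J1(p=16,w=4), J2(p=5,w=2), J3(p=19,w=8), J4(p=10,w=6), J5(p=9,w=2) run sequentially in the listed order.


Completion times:
  J1: C=16, w×C=4×16=64
  J2: C=21, w×C=2×21=42
  J3: C=40, w×C=8×40=320
  J4: C=50, w×C=6×50=300
  J5: C=59, w×C=2×59=118
Sum w×C = 844
Sum w = 22
Weighted avg = 844/22
= 38.36


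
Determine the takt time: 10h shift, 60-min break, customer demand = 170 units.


Available = 10×60 - 60 = 540 min
Takt time = 540 / 170
= 3.18 min/unit


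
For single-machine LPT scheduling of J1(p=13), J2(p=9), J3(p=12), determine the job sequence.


LPT: sort by longest processing time first
  J1: p=13
  J3: p=12
  J2: p=9
Order: J1 → J3 → J2


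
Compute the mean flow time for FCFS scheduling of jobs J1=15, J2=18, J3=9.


Completion times:
  J1: completes at 15
  J2: completes at 33
  J3: completes at 42
Sum = 90
Average = 90/3
= 30.00


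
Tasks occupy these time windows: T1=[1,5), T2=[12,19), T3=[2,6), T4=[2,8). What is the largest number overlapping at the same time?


Check each time point for overlaps:
  t=2: 3 tasks active (T1, T3, T4)
Max concurrent = 3


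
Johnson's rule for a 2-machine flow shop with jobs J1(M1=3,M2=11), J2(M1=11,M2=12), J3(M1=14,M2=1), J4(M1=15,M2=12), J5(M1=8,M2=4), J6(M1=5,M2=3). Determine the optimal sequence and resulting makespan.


Johnson's rule:
Group 1 (M1≤M2, sort by M1): ['J1', 'J2']
Group 2 (M1>M2, sort desc M2): ['J4', 'J5', 'J6', 'J3']
Sequence: J1 → J2 → J4 → J5 → J6 → J3
Makespan calculation:
  J1: M1 done=3, M2 done=14
  J2: M1 done=14, M2 done=26
  J4: M1 done=29, M2 done=41
  J5: M1 done=37, M2 done=45
  J6: M1 done=42, M2 done=48
  J3: M1 done=56, M2 done=57
= Sequence: J1 → J2 → J4 → J5 → J6 → J3, Makespan: 57


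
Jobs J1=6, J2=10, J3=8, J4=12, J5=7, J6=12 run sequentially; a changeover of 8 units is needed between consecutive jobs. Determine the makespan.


Makespan = Σ processing + (n-1) × setup
= (6 + 10 + 8 + 12 + 7 + 12) + (6-1)×8
= 55 + 40
= 95 time units


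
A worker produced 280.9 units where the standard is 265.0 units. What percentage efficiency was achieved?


Efficiency = (actual / standard) × 100
= (280.9 / 265.0) × 100
= 106.0%


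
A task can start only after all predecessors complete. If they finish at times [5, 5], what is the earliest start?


ES = max of all predecessor completion times
Predecessors: [5, 5]
ES = max(5, 5)
= 5


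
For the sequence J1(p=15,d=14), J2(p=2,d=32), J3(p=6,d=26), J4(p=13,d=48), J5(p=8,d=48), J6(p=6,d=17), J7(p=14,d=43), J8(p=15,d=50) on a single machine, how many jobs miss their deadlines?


Completion vs due date:
  J1: C=15, d=14 → TARDY
  J2: C=17, d=32 → on time
  J3: C=23, d=26 → on time
  J4: C=36, d=48 → on time
  J5: C=44, d=48 → on time
  J6: C=50, d=17 → TARDY
  J7: C=64, d=43 → TARDY
  J8: C=79, d=50 → TARDY
Tardy jobs: J1, J6, J7, J8
Count = 4


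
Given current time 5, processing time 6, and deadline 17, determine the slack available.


Slack = due - current_time - processing
= 17 - 5 - 6
= 6


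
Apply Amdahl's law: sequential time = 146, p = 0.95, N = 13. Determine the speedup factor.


Amdahl's law: T_p = T × ((1-p) + p/N)
= 146 × ((1-0.95) + 0.95/13)
= 146 × (0.05 + 0.0731)
= 146 × 0.1231
= 17.97
Speedup = 146/17.97
= 8.12×


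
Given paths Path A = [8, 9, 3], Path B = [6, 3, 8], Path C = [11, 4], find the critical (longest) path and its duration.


Path A: 8 + 9 + 3 = 20
Path B: 6 + 3 + 8 = 17
Path C: 11 + 4 = 15
Critical path = longest = max(20, 17, 15)
= 20 (Path A)


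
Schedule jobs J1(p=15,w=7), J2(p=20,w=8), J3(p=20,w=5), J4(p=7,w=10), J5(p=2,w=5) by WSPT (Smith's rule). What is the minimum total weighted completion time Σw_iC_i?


WSPT order (by p/w): J5 → J4 → J1 → J2 → J3
  J5: C=2, w·C=5×2=10
  J4: C=9, w·C=10×9=90
  J1: C=24, w·C=7×24=168
  J2: C=44, w·C=8×44=352
  J3: C=64, w·C=5×64=320
Σ w·C = 940
= 940


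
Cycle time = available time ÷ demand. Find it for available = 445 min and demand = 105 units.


Cycle time = available time / demand
= 445 / 105
= 4.24 min/unit


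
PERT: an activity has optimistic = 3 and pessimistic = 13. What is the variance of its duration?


σ² = ((p - o) / 6)² = (p - o)² / 36
= (13 - 3)² / 36
= 10² / 36
= 100 / 36
= 2.7778


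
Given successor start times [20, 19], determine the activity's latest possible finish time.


LF = min of all successor start times
Successors start at: [20, 19]
LF = min(20, 19)
= 19


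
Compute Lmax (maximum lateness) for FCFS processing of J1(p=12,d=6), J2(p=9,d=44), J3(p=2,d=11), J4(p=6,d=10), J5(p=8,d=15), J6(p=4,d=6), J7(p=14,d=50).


Lateness per job (L = C - d):
  J1: C=12, d=6, L=6
  J2: C=21, d=44, L=-23
  J3: C=23, d=11, L=12
  J4: C=29, d=10, L=19
  J5: C=37, d=15, L=22
  J6: C=41, d=6, L=35
  J7: C=55, d=50, L=5
Lmax = max(6, -23, 12, 19, 22, 35, 5)
= 35


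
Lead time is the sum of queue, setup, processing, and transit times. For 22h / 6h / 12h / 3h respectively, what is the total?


Lead time = queue + setup + processing + transit
= 22 + 6 + 12 + 3
= 43 hours


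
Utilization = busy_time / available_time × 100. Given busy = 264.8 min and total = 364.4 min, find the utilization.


Utilization = busy / total × 100
= 264.8 / 364.4 × 100
= 72.7%


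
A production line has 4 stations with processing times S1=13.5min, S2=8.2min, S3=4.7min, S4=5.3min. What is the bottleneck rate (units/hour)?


Bottleneck = longest station time
Station times: [13.5, 8.2, 4.7, 5.3]
Max = 13.5 min
Rate = 60 / 13.5
= 4.44 units/hour (bottleneck: 13.5min)


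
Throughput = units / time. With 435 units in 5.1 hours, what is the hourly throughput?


Throughput = units / time
= 435 / 5.1
= 85.3 units/hour


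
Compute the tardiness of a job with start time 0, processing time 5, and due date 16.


Completion = start + processing = 0 + 5 = 5
Tardiness = max(0, C - d) = max(0, 5 - 16)
= max(0, -11)
= 0


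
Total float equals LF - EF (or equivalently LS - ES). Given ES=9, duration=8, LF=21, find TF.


EF = ES + duration = 9 + 8 = 17
LS = LF - duration = 21 - 8 = 13
Total Float = LF - EF = 21 - 17
(or LS - ES = 13 - 9)
= 4


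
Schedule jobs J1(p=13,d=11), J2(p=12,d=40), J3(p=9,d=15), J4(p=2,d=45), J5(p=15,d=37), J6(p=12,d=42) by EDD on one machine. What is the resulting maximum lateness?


EDD order: J1 → J3 → J5 → J2 → J6 → J4
Completion and lateness:
  J1: C=13, d=11, L=13-11=2
  J3: C=22, d=15, L=22-15=7
  J5: C=37, d=37, L=37-37=0
  J2: C=49, d=40, L=49-40=9
  J6: C=61, d=42, L=61-42=19
  J4: C=63, d=45, L=63-45=18
Lmax = max(2, 7, 0, 9, 19, 18)
= 19


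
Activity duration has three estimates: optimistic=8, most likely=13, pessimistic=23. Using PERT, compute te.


te = (o + 4m + p) / 6
= (8 + 4×13 + 23) / 6
= (8 + 52 + 23) / 6
= 83 / 6
= 13.83


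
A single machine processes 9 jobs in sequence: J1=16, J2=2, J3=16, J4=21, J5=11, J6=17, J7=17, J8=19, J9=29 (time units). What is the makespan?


Sequential makespan: sum all processing times
= 16 + 2 + 16 + 21 + 11 + 17 + 17 + 19 + 29
= 148 time units


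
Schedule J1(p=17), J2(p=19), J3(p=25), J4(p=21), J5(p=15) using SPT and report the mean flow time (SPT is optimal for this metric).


SPT order: J5 → J1 → J2 → J4 → J3
Completion times:
  J5: C=15
  J1: C=32
  J2: C=51
  J4: C=72
  J3: C=97
Sum = 267, n = 5
Mean flow = 267/5
= 53.40


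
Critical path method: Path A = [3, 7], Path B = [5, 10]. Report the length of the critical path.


Path A: 3 + 7 = 10
Path B: 5 + 10 = 15
Critical path = longest = max(10, 15)
= 15 (Path B)


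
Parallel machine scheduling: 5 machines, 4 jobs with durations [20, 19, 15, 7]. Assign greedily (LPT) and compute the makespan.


Jobs (LPT sorted): [20, 19, 15, 7]
Machines: 5
  J=20 → Machine 1 (load: 0+20=20)
  J=19 → Machine 2 (load: 0+19=19)
  J=15 → Machine 3 (load: 0+15=15)
  J=7 → Machine 4 (load: 0+7=7)
Machine loads: [20, 19, 15, 7, 0]
Makespan = max = 20 time units


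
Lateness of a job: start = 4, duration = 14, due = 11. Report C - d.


Completion = 4 + 14 = 18
Lateness = C - d = 18 - 11
= 7


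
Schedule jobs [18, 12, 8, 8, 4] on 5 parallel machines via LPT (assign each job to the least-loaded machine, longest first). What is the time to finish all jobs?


Jobs (LPT sorted): [18, 12, 8, 8, 4]
Machines: 5
  J=18 → Machine 1 (load: 0+18=18)
  J=12 → Machine 2 (load: 0+12=12)
  J=8 → Machine 3 (load: 0+8=8)
  J=8 → Machine 4 (load: 0+8=8)
  J=4 → Machine 5 (load: 0+4=4)
Machine loads: [18, 12, 8, 8, 4]
Makespan = max = 18 time units


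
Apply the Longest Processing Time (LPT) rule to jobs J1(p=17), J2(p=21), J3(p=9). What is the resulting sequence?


LPT: sort by longest processing time first
  J2: p=21
  J1: p=17
  J3: p=9
Order: J2 → J1 → J3


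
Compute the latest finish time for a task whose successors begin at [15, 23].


LF = min of all successor start times
Successors start at: [15, 23]
LF = min(15, 23)
= 15


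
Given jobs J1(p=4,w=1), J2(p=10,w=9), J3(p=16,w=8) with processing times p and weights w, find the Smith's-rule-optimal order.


WSPT (Smith's rule): sort by p/w ascending
  J2: p/w = 10/9 = 1.111
  J3: p/w = 16/8 = 2.000
  J1: p/w = 4/1 = 4.000
Order: J2 → J3 → J1


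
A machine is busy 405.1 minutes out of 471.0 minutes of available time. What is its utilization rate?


Utilization = busy / total × 100
= 405.1 / 471.0 × 100
= 86.0%


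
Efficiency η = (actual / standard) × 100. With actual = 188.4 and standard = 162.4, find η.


Efficiency = (actual / standard) × 100
= (188.4 / 162.4) × 100
= 116.0%


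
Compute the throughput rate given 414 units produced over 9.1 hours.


Throughput = units / time
= 414 / 9.1
= 45.5 units/hour


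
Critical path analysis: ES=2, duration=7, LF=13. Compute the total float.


EF = ES + duration = 2 + 7 = 9
LS = LF - duration = 13 - 7 = 6
Total Float = LF - EF = 13 - 9
(or LS - ES = 6 - 2)
= 4


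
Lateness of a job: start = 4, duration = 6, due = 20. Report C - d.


Completion = 4 + 6 = 10
Lateness = C - d = 10 - 20
= -10


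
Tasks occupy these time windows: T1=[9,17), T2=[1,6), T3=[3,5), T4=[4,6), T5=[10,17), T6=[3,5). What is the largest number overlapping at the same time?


Check each time point for overlaps:
  t=4: 4 tasks active (T2, T3, T4, T6)
Max concurrent = 4


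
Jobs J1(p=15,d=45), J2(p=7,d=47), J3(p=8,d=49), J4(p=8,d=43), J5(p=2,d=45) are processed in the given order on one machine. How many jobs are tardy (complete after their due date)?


Completion vs due date:
  J1: C=15, d=45 → on time
  J2: C=22, d=47 → on time
  J3: C=30, d=49 → on time
  J4: C=38, d=43 → on time
  J5: C=40, d=45 → on time
Tardy jobs: none
Count = 0


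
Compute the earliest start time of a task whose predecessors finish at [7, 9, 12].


ES = max of all predecessor completion times
Predecessors: [7, 9, 12]
ES = max(7, 9, 12)
= 12


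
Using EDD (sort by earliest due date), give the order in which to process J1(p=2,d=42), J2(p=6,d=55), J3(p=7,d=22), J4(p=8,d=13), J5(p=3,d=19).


EDD: sort by earliest due date
  J4: d=13, p=8
  J5: d=19, p=3
  J3: d=22, p=7
  J1: d=42, p=2
  J2: d=55, p=6
Order: J4 → J5 → J3 → J1 → J2


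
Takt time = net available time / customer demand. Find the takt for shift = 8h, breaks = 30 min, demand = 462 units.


Available = 8×60 - 30 = 450 min
Takt time = 450 / 462
= 0.97 min/unit


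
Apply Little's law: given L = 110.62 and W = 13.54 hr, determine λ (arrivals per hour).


Little's law: L = λW → λ = L / W
= 110.62 / 13.54
= 8.17 per hour


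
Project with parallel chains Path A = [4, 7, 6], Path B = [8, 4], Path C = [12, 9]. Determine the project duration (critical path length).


Path A: 4 + 7 + 6 = 17
Path B: 8 + 4 = 12
Path C: 12 + 9 = 21
Critical path = longest = max(17, 12, 21)
= 21 (Path C)


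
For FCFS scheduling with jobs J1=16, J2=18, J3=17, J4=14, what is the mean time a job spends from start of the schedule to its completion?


Completion times:
  J1: completes at 16
  J2: completes at 34
  J3: completes at 51
  J4: completes at 65
Sum = 166
Average = 166/4
= 41.50


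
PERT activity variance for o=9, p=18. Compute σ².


σ² = ((p - o) / 6)² = (p - o)² / 36
= (18 - 9)² / 36
= 9² / 36
= 81 / 36
= 2.2500


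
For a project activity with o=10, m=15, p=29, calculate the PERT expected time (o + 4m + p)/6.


te = (o + 4m + p) / 6
= (10 + 4×15 + 29) / 6
= (10 + 60 + 29) / 6
= 99 / 6
= 16.50


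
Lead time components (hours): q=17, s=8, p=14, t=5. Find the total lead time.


Lead time = queue + setup + processing + transit
= 17 + 8 + 14 + 5
= 44 hours


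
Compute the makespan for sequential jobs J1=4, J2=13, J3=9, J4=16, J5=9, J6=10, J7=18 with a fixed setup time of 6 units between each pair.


Makespan = Σ processing + (n-1) × setup
= (4 + 13 + 9 + 16 + 9 + 10 + 18) + (7-1)×6
= 79 + 36
= 115 time units


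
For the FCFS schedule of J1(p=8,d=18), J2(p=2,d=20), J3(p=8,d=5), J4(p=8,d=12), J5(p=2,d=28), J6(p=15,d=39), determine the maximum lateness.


Lateness per job (L = C - d):
  J1: C=8, d=18, L=-10
  J2: C=10, d=20, L=-10
  J3: C=18, d=5, L=13
  J4: C=26, d=12, L=14
  J5: C=28, d=28, L=0
  J6: C=43, d=39, L=4
Lmax = max(-10, -10, 13, 14, 0, 4)
= 14


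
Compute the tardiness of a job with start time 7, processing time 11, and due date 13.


Completion = start + processing = 7 + 11 = 18
Tardiness = max(0, C - d) = max(0, 18 - 13)
= max(0, 5)
= 5


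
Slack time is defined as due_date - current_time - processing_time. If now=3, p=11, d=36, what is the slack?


Slack = due - current_time - processing
= 36 - 3 - 11
= 22


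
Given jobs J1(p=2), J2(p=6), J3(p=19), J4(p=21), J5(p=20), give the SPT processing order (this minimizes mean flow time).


SPT: sort by shortest processing time
  J1: p=2
  J2: p=6
  J3: p=19
  J5: p=20
  J4: p=21
Order: J1 → J2 → J3 → J5 → J4


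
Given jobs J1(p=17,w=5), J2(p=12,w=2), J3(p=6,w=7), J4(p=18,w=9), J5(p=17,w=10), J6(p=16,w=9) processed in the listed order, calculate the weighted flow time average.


Completion times:
  J1: C=17, w×C=5×17=85
  J2: C=29, w×C=2×29=58
  J3: C=35, w×C=7×35=245
  J4: C=53, w×C=9×53=477
  J5: C=70, w×C=10×70=700
  J6: C=86, w×C=9×86=774
Sum w×C = 2339
Sum w = 42
Weighted avg = 2339/42
= 55.69


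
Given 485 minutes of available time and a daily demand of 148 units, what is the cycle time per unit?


Cycle time = available time / demand
= 485 / 148
= 3.28 min/unit
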